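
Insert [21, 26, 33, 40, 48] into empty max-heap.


Insert 21: [21]
Insert 26: [26, 21]
Insert 33: [33, 21, 26]
Insert 40: [40, 33, 26, 21]
Insert 48: [48, 40, 26, 21, 33]

Final heap: [48, 40, 26, 21, 33]


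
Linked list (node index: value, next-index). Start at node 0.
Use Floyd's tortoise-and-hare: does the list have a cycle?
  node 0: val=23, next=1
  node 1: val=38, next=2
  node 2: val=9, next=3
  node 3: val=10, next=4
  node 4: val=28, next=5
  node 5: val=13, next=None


Floyd's tortoise (slow, +1) and hare (fast, +2):
  init: slow=0, fast=0
  step 1: slow=1, fast=2
  step 2: slow=2, fast=4
  step 3: fast 4->5->None, no cycle

Cycle: no


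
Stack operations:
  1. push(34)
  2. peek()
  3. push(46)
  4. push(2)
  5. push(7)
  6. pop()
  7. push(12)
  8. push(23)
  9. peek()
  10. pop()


push(34) -> [34]
peek()->34
push(46) -> [34, 46]
push(2) -> [34, 46, 2]
push(7) -> [34, 46, 2, 7]
pop()->7, [34, 46, 2]
push(12) -> [34, 46, 2, 12]
push(23) -> [34, 46, 2, 12, 23]
peek()->23
pop()->23, [34, 46, 2, 12]

Final stack: [34, 46, 2, 12]


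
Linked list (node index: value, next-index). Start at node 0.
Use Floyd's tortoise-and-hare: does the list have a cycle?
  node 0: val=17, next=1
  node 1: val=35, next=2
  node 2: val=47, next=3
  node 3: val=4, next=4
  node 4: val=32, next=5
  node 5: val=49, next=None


Floyd's tortoise (slow, +1) and hare (fast, +2):
  init: slow=0, fast=0
  step 1: slow=1, fast=2
  step 2: slow=2, fast=4
  step 3: fast 4->5->None, no cycle

Cycle: no


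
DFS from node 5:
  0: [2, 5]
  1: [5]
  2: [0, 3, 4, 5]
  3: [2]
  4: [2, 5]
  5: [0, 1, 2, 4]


Visit 5, push [4, 2, 1, 0]
Visit 0, push [2]
Visit 2, push [4, 3]
Visit 3, push []
Visit 4, push []
Visit 1, push []

DFS order: [5, 0, 2, 3, 4, 1]


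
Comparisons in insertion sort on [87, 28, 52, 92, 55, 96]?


Algorithm: insertion sort
Input: [87, 28, 52, 92, 55, 96]
Sorted: [28, 52, 55, 87, 92, 96]

8


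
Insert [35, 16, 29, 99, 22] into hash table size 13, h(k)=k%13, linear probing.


Insert 35: h=9 -> slot 9
Insert 16: h=3 -> slot 3
Insert 29: h=3, 1 probes -> slot 4
Insert 99: h=8 -> slot 8
Insert 22: h=9, 1 probes -> slot 10

Table: [None, None, None, 16, 29, None, None, None, 99, 35, 22, None, None]


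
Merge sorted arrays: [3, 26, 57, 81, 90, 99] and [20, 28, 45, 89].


Take 3 from A
Take 20 from B
Take 26 from A
Take 28 from B
Take 45 from B
Take 57 from A
Take 81 from A
Take 89 from B

Merged: [3, 20, 26, 28, 45, 57, 81, 89, 90, 99]


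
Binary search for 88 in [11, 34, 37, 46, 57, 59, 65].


Step 1: lo=0, hi=6, mid=3, val=46
Step 2: lo=4, hi=6, mid=5, val=59
Step 3: lo=6, hi=6, mid=6, val=65

Not found


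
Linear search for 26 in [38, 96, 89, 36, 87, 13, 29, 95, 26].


i=0: 38!=26
i=1: 96!=26
i=2: 89!=26
i=3: 36!=26
i=4: 87!=26
i=5: 13!=26
i=6: 29!=26
i=7: 95!=26
i=8: 26==26 found!

Found at 8, 9 comps


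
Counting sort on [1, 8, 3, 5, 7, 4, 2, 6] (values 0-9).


Input: [1, 8, 3, 5, 7, 4, 2, 6]
Counts: [0, 1, 1, 1, 1, 1, 1, 1, 1, 0]

Sorted: [1, 2, 3, 4, 5, 6, 7, 8]


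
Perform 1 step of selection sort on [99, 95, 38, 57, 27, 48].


Initial: [99, 95, 38, 57, 27, 48]
Step 1: min=27 at 4
  Swap: [27, 95, 38, 57, 99, 48]

After 1 step: [27, 95, 38, 57, 99, 48]


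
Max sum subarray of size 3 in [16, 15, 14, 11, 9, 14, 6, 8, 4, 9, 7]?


[0:3]: 45
[1:4]: 40
[2:5]: 34
[3:6]: 34
[4:7]: 29
[5:8]: 28
[6:9]: 18
[7:10]: 21
[8:11]: 20

Max: 45 at [0:3]


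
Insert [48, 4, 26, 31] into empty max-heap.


Insert 48: [48]
Insert 4: [48, 4]
Insert 26: [48, 4, 26]
Insert 31: [48, 31, 26, 4]

Final heap: [48, 31, 26, 4]


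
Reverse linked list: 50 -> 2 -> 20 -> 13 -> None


Step 1: curr=50, set curr.next=prev(None) | reversed so far: 50
Step 2: curr=2, set curr.next=prev(50) | reversed so far: 2 -> 50
Step 3: curr=20, set curr.next=prev(2) | reversed so far: 20 -> 2 -> 50
Step 4: curr=13, set curr.next=prev(20) | reversed so far: 13 -> 20 -> 2 -> 50

13 -> 20 -> 2 -> 50 -> None


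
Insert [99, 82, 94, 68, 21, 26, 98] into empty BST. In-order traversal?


Insert 99: root
Insert 82: L from 99
Insert 94: L from 99 -> R from 82
Insert 68: L from 99 -> L from 82
Insert 21: L from 99 -> L from 82 -> L from 68
Insert 26: L from 99 -> L from 82 -> L from 68 -> R from 21
Insert 98: L from 99 -> R from 82 -> R from 94

In-order: [21, 26, 68, 82, 94, 98, 99]


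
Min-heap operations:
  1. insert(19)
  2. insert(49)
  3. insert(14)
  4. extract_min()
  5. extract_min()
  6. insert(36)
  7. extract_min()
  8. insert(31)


insert(19) -> [19]
insert(49) -> [19, 49]
insert(14) -> [14, 49, 19]
extract_min()->14, [19, 49]
extract_min()->19, [49]
insert(36) -> [36, 49]
extract_min()->36, [49]
insert(31) -> [31, 49]

Final heap: [31, 49]


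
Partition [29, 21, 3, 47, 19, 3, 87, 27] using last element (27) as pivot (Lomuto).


Pivot: 27
  21 <= 27: swap -> [21, 29, 3, 47, 19, 3, 87, 27]
  3 <= 27: swap -> [21, 3, 29, 47, 19, 3, 87, 27]
  19 <= 27: swap -> [21, 3, 19, 47, 29, 3, 87, 27]
  3 <= 27: swap -> [21, 3, 19, 3, 29, 47, 87, 27]
Place pivot at 4: [21, 3, 19, 3, 27, 47, 87, 29]

Partitioned: [21, 3, 19, 3, 27, 47, 87, 29]


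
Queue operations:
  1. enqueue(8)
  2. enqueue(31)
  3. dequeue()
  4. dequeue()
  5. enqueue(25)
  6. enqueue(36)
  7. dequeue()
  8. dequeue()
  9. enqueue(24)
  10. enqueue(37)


enqueue(8) -> [8]
enqueue(31) -> [8, 31]
dequeue()->8, [31]
dequeue()->31, []
enqueue(25) -> [25]
enqueue(36) -> [25, 36]
dequeue()->25, [36]
dequeue()->36, []
enqueue(24) -> [24]
enqueue(37) -> [24, 37]

Final queue: [24, 37]


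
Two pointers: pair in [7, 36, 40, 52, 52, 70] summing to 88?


lo=0(7)+hi=5(70)=77
lo=1(36)+hi=5(70)=106
lo=1(36)+hi=4(52)=88

Yes: 36+52=88


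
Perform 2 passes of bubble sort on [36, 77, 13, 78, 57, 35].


Initial: [36, 77, 13, 78, 57, 35]
Pass 1: [36, 13, 77, 57, 35, 78] (3 swaps)
Pass 2: [13, 36, 57, 35, 77, 78] (3 swaps)

After 2 passes: [13, 36, 57, 35, 77, 78]


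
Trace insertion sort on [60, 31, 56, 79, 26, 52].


Initial: [60, 31, 56, 79, 26, 52]
Insert 31: [31, 60, 56, 79, 26, 52]
Insert 56: [31, 56, 60, 79, 26, 52]
Insert 79: [31, 56, 60, 79, 26, 52]
Insert 26: [26, 31, 56, 60, 79, 52]
Insert 52: [26, 31, 52, 56, 60, 79]

Sorted: [26, 31, 52, 56, 60, 79]


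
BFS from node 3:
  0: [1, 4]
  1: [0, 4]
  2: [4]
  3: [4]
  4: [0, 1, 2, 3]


Visit 3, enqueue [4]
Visit 4, enqueue [0, 1, 2]
Visit 0, enqueue []
Visit 1, enqueue []
Visit 2, enqueue []

BFS order: [3, 4, 0, 1, 2]


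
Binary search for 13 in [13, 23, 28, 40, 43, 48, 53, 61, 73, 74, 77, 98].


Step 1: lo=0, hi=11, mid=5, val=48
Step 2: lo=0, hi=4, mid=2, val=28
Step 3: lo=0, hi=1, mid=0, val=13

Found at index 0


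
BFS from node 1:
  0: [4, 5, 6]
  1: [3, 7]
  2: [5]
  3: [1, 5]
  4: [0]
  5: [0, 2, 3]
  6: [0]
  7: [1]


Visit 1, enqueue [3, 7]
Visit 3, enqueue [5]
Visit 7, enqueue []
Visit 5, enqueue [0, 2]
Visit 0, enqueue [4, 6]
Visit 2, enqueue []
Visit 4, enqueue []
Visit 6, enqueue []

BFS order: [1, 3, 7, 5, 0, 2, 4, 6]


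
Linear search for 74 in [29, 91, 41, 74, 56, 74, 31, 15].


i=0: 29!=74
i=1: 91!=74
i=2: 41!=74
i=3: 74==74 found!

Found at 3, 4 comps


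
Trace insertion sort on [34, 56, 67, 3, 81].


Initial: [34, 56, 67, 3, 81]
Insert 56: [34, 56, 67, 3, 81]
Insert 67: [34, 56, 67, 3, 81]
Insert 3: [3, 34, 56, 67, 81]
Insert 81: [3, 34, 56, 67, 81]

Sorted: [3, 34, 56, 67, 81]


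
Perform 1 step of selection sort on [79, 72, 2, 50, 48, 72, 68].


Initial: [79, 72, 2, 50, 48, 72, 68]
Step 1: min=2 at 2
  Swap: [2, 72, 79, 50, 48, 72, 68]

After 1 step: [2, 72, 79, 50, 48, 72, 68]


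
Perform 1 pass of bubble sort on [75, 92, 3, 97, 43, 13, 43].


Initial: [75, 92, 3, 97, 43, 13, 43]
Pass 1: [75, 3, 92, 43, 13, 43, 97] (4 swaps)

After 1 pass: [75, 3, 92, 43, 13, 43, 97]


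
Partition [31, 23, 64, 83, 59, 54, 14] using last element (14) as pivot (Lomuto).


Pivot: 14
Place pivot at 0: [14, 23, 64, 83, 59, 54, 31]

Partitioned: [14, 23, 64, 83, 59, 54, 31]


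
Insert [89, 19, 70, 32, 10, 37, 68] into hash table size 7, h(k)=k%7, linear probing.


Insert 89: h=5 -> slot 5
Insert 19: h=5, 1 probes -> slot 6
Insert 70: h=0 -> slot 0
Insert 32: h=4 -> slot 4
Insert 10: h=3 -> slot 3
Insert 37: h=2 -> slot 2
Insert 68: h=5, 3 probes -> slot 1

Table: [70, 68, 37, 10, 32, 89, 19]


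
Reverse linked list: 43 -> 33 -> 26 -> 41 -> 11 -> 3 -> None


Step 1: curr=43, set curr.next=prev(None) | reversed so far: 43
Step 2: curr=33, set curr.next=prev(43) | reversed so far: 33 -> 43
Step 3: curr=26, set curr.next=prev(33) | reversed so far: 26 -> 33 -> 43
Step 4: curr=41, set curr.next=prev(26) | reversed so far: 41 -> 26 -> 33 -> 43
Step 5: curr=11, set curr.next=prev(41) | reversed so far: 11 -> 41 -> 26 -> 33 -> 43
Step 6: curr=3, set curr.next=prev(11) | reversed so far: 3 -> 11 -> 41 -> 26 -> 33 -> 43

3 -> 11 -> 41 -> 26 -> 33 -> 43 -> None


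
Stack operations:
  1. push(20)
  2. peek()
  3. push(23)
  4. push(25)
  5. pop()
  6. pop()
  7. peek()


push(20) -> [20]
peek()->20
push(23) -> [20, 23]
push(25) -> [20, 23, 25]
pop()->25, [20, 23]
pop()->23, [20]
peek()->20

Final stack: [20]


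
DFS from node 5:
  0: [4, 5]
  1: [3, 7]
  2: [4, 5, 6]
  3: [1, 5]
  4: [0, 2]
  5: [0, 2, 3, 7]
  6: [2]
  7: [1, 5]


Visit 5, push [7, 3, 2, 0]
Visit 0, push [4]
Visit 4, push [2]
Visit 2, push [6]
Visit 6, push []
Visit 3, push [1]
Visit 1, push [7]
Visit 7, push []

DFS order: [5, 0, 4, 2, 6, 3, 1, 7]


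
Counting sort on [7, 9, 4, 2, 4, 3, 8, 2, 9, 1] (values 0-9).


Input: [7, 9, 4, 2, 4, 3, 8, 2, 9, 1]
Counts: [0, 1, 2, 1, 2, 0, 0, 1, 1, 2]

Sorted: [1, 2, 2, 3, 4, 4, 7, 8, 9, 9]


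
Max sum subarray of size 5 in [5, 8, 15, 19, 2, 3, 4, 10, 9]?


[0:5]: 49
[1:6]: 47
[2:7]: 43
[3:8]: 38
[4:9]: 28

Max: 49 at [0:5]


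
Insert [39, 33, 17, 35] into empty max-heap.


Insert 39: [39]
Insert 33: [39, 33]
Insert 17: [39, 33, 17]
Insert 35: [39, 35, 17, 33]

Final heap: [39, 35, 17, 33]


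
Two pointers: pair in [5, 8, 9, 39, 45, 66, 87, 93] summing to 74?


lo=0(5)+hi=7(93)=98
lo=0(5)+hi=6(87)=92
lo=0(5)+hi=5(66)=71
lo=1(8)+hi=5(66)=74

Yes: 8+66=74


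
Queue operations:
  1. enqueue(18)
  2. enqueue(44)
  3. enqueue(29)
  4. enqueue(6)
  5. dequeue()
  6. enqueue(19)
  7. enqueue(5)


enqueue(18) -> [18]
enqueue(44) -> [18, 44]
enqueue(29) -> [18, 44, 29]
enqueue(6) -> [18, 44, 29, 6]
dequeue()->18, [44, 29, 6]
enqueue(19) -> [44, 29, 6, 19]
enqueue(5) -> [44, 29, 6, 19, 5]

Final queue: [44, 29, 6, 19, 5]


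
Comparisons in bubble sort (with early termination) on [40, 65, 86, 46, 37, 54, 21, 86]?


Algorithm: bubble sort (with early termination)
Input: [40, 65, 86, 46, 37, 54, 21, 86]
Sorted: [21, 37, 40, 46, 54, 65, 86, 86]

28


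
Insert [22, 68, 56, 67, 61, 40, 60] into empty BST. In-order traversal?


Insert 22: root
Insert 68: R from 22
Insert 56: R from 22 -> L from 68
Insert 67: R from 22 -> L from 68 -> R from 56
Insert 61: R from 22 -> L from 68 -> R from 56 -> L from 67
Insert 40: R from 22 -> L from 68 -> L from 56
Insert 60: R from 22 -> L from 68 -> R from 56 -> L from 67 -> L from 61

In-order: [22, 40, 56, 60, 61, 67, 68]


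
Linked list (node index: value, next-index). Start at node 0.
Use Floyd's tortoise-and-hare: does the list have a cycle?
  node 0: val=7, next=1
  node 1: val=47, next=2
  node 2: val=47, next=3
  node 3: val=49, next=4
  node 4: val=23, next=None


Floyd's tortoise (slow, +1) and hare (fast, +2):
  init: slow=0, fast=0
  step 1: slow=1, fast=2
  step 2: slow=2, fast=4
  step 3: fast -> None, no cycle

Cycle: no


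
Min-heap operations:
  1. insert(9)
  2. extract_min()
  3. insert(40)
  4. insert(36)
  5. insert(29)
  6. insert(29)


insert(9) -> [9]
extract_min()->9, []
insert(40) -> [40]
insert(36) -> [36, 40]
insert(29) -> [29, 40, 36]
insert(29) -> [29, 29, 36, 40]

Final heap: [29, 29, 36, 40]


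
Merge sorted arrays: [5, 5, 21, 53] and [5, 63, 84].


Take 5 from A
Take 5 from A
Take 5 from B
Take 21 from A
Take 53 from A

Merged: [5, 5, 5, 21, 53, 63, 84]


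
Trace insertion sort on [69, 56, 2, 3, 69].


Initial: [69, 56, 2, 3, 69]
Insert 56: [56, 69, 2, 3, 69]
Insert 2: [2, 56, 69, 3, 69]
Insert 3: [2, 3, 56, 69, 69]
Insert 69: [2, 3, 56, 69, 69]

Sorted: [2, 3, 56, 69, 69]


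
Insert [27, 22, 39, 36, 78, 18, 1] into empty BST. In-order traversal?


Insert 27: root
Insert 22: L from 27
Insert 39: R from 27
Insert 36: R from 27 -> L from 39
Insert 78: R from 27 -> R from 39
Insert 18: L from 27 -> L from 22
Insert 1: L from 27 -> L from 22 -> L from 18

In-order: [1, 18, 22, 27, 36, 39, 78]


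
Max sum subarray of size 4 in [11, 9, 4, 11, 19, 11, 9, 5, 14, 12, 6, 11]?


[0:4]: 35
[1:5]: 43
[2:6]: 45
[3:7]: 50
[4:8]: 44
[5:9]: 39
[6:10]: 40
[7:11]: 37
[8:12]: 43

Max: 50 at [3:7]


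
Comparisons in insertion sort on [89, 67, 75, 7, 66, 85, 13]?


Algorithm: insertion sort
Input: [89, 67, 75, 7, 66, 85, 13]
Sorted: [7, 13, 66, 67, 75, 85, 89]

18


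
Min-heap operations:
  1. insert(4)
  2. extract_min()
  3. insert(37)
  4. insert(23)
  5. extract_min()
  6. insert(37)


insert(4) -> [4]
extract_min()->4, []
insert(37) -> [37]
insert(23) -> [23, 37]
extract_min()->23, [37]
insert(37) -> [37, 37]

Final heap: [37, 37]


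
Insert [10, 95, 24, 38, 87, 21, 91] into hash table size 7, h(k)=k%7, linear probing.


Insert 10: h=3 -> slot 3
Insert 95: h=4 -> slot 4
Insert 24: h=3, 2 probes -> slot 5
Insert 38: h=3, 3 probes -> slot 6
Insert 87: h=3, 4 probes -> slot 0
Insert 21: h=0, 1 probes -> slot 1
Insert 91: h=0, 2 probes -> slot 2

Table: [87, 21, 91, 10, 95, 24, 38]


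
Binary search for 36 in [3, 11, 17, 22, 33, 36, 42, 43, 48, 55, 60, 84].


Step 1: lo=0, hi=11, mid=5, val=36

Found at index 5


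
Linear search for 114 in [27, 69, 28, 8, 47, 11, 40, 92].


i=0: 27!=114
i=1: 69!=114
i=2: 28!=114
i=3: 8!=114
i=4: 47!=114
i=5: 11!=114
i=6: 40!=114
i=7: 92!=114

Not found, 8 comps


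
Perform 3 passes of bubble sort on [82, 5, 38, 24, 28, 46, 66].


Initial: [82, 5, 38, 24, 28, 46, 66]
Pass 1: [5, 38, 24, 28, 46, 66, 82] (6 swaps)
Pass 2: [5, 24, 28, 38, 46, 66, 82] (2 swaps)
Pass 3: [5, 24, 28, 38, 46, 66, 82] (0 swaps)

After 3 passes: [5, 24, 28, 38, 46, 66, 82]


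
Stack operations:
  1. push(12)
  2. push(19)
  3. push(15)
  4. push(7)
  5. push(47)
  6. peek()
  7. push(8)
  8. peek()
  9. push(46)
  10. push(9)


push(12) -> [12]
push(19) -> [12, 19]
push(15) -> [12, 19, 15]
push(7) -> [12, 19, 15, 7]
push(47) -> [12, 19, 15, 7, 47]
peek()->47
push(8) -> [12, 19, 15, 7, 47, 8]
peek()->8
push(46) -> [12, 19, 15, 7, 47, 8, 46]
push(9) -> [12, 19, 15, 7, 47, 8, 46, 9]

Final stack: [12, 19, 15, 7, 47, 8, 46, 9]


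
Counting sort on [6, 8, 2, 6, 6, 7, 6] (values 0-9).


Input: [6, 8, 2, 6, 6, 7, 6]
Counts: [0, 0, 1, 0, 0, 0, 4, 1, 1, 0]

Sorted: [2, 6, 6, 6, 6, 7, 8]


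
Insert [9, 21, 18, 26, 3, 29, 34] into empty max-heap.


Insert 9: [9]
Insert 21: [21, 9]
Insert 18: [21, 9, 18]
Insert 26: [26, 21, 18, 9]
Insert 3: [26, 21, 18, 9, 3]
Insert 29: [29, 21, 26, 9, 3, 18]
Insert 34: [34, 21, 29, 9, 3, 18, 26]

Final heap: [34, 21, 29, 9, 3, 18, 26]


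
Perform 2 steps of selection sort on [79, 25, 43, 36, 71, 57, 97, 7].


Initial: [79, 25, 43, 36, 71, 57, 97, 7]
Step 1: min=7 at 7
  Swap: [7, 25, 43, 36, 71, 57, 97, 79]
Step 2: min=25 at 1
  Swap: [7, 25, 43, 36, 71, 57, 97, 79]

After 2 steps: [7, 25, 43, 36, 71, 57, 97, 79]


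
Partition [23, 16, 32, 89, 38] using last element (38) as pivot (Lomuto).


Pivot: 38
  23 <= 38: advance i (no swap)
  16 <= 38: advance i (no swap)
  32 <= 38: advance i (no swap)
Place pivot at 3: [23, 16, 32, 38, 89]

Partitioned: [23, 16, 32, 38, 89]


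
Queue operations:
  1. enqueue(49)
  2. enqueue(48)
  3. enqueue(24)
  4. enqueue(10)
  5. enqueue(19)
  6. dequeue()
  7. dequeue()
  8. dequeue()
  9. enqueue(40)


enqueue(49) -> [49]
enqueue(48) -> [49, 48]
enqueue(24) -> [49, 48, 24]
enqueue(10) -> [49, 48, 24, 10]
enqueue(19) -> [49, 48, 24, 10, 19]
dequeue()->49, [48, 24, 10, 19]
dequeue()->48, [24, 10, 19]
dequeue()->24, [10, 19]
enqueue(40) -> [10, 19, 40]

Final queue: [10, 19, 40]


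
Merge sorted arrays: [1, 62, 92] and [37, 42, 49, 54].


Take 1 from A
Take 37 from B
Take 42 from B
Take 49 from B
Take 54 from B

Merged: [1, 37, 42, 49, 54, 62, 92]


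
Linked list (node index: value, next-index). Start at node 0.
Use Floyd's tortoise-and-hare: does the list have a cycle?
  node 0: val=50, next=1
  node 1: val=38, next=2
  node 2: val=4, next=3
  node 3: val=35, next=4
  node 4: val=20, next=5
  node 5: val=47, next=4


Floyd's tortoise (slow, +1) and hare (fast, +2):
  init: slow=0, fast=0
  step 1: slow=1, fast=2
  step 2: slow=2, fast=4
  step 3: slow=3, fast=4
  step 4: slow=4, fast=4
  slow == fast at node 4: cycle detected

Cycle: yes


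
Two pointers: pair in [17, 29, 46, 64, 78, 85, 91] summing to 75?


lo=0(17)+hi=6(91)=108
lo=0(17)+hi=5(85)=102
lo=0(17)+hi=4(78)=95
lo=0(17)+hi=3(64)=81
lo=0(17)+hi=2(46)=63
lo=1(29)+hi=2(46)=75

Yes: 29+46=75


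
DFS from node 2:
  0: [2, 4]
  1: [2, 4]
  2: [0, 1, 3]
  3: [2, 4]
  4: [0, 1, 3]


Visit 2, push [3, 1, 0]
Visit 0, push [4]
Visit 4, push [3, 1]
Visit 1, push []
Visit 3, push []

DFS order: [2, 0, 4, 1, 3]


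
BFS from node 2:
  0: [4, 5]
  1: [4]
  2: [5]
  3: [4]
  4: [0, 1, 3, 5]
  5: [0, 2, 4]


Visit 2, enqueue [5]
Visit 5, enqueue [0, 4]
Visit 0, enqueue []
Visit 4, enqueue [1, 3]
Visit 1, enqueue []
Visit 3, enqueue []

BFS order: [2, 5, 0, 4, 1, 3]


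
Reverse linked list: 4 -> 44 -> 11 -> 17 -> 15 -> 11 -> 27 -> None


Step 1: curr=4, set curr.next=prev(None) | reversed so far: 4
Step 2: curr=44, set curr.next=prev(4) | reversed so far: 44 -> 4
Step 3: curr=11, set curr.next=prev(44) | reversed so far: 11 -> 44 -> 4
Step 4: curr=17, set curr.next=prev(11) | reversed so far: 17 -> 11 -> 44 -> 4
Step 5: curr=15, set curr.next=prev(17) | reversed so far: 15 -> 17 -> 11 -> 44 -> 4
Step 6: curr=11, set curr.next=prev(15) | reversed so far: 11 -> 15 -> 17 -> 11 -> 44 -> 4
Step 7: curr=27, set curr.next=prev(11) | reversed so far: 27 -> 11 -> 15 -> 17 -> 11 -> 44 -> 4

27 -> 11 -> 15 -> 17 -> 11 -> 44 -> 4 -> None


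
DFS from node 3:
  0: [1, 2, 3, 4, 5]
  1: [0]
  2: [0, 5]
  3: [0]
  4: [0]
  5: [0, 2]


Visit 3, push [0]
Visit 0, push [5, 4, 2, 1]
Visit 1, push []
Visit 2, push [5]
Visit 5, push []
Visit 4, push []

DFS order: [3, 0, 1, 2, 5, 4]


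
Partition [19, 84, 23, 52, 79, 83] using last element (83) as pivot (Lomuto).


Pivot: 83
  19 <= 83: advance i (no swap)
  23 <= 83: swap -> [19, 23, 84, 52, 79, 83]
  52 <= 83: swap -> [19, 23, 52, 84, 79, 83]
  79 <= 83: swap -> [19, 23, 52, 79, 84, 83]
Place pivot at 4: [19, 23, 52, 79, 83, 84]

Partitioned: [19, 23, 52, 79, 83, 84]


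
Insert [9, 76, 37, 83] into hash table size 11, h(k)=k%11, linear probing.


Insert 9: h=9 -> slot 9
Insert 76: h=10 -> slot 10
Insert 37: h=4 -> slot 4
Insert 83: h=6 -> slot 6

Table: [None, None, None, None, 37, None, 83, None, None, 9, 76]


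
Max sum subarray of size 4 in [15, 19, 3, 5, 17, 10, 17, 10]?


[0:4]: 42
[1:5]: 44
[2:6]: 35
[3:7]: 49
[4:8]: 54

Max: 54 at [4:8]


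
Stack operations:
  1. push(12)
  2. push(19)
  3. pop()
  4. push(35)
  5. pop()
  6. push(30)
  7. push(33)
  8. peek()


push(12) -> [12]
push(19) -> [12, 19]
pop()->19, [12]
push(35) -> [12, 35]
pop()->35, [12]
push(30) -> [12, 30]
push(33) -> [12, 30, 33]
peek()->33

Final stack: [12, 30, 33]


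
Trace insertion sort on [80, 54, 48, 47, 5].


Initial: [80, 54, 48, 47, 5]
Insert 54: [54, 80, 48, 47, 5]
Insert 48: [48, 54, 80, 47, 5]
Insert 47: [47, 48, 54, 80, 5]
Insert 5: [5, 47, 48, 54, 80]

Sorted: [5, 47, 48, 54, 80]


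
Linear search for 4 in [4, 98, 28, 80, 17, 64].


i=0: 4==4 found!

Found at 0, 1 comps


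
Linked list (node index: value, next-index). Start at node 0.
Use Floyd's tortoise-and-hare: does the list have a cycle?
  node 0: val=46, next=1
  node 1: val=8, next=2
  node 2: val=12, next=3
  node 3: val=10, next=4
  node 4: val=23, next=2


Floyd's tortoise (slow, +1) and hare (fast, +2):
  init: slow=0, fast=0
  step 1: slow=1, fast=2
  step 2: slow=2, fast=4
  step 3: slow=3, fast=3
  slow == fast at node 3: cycle detected

Cycle: yes


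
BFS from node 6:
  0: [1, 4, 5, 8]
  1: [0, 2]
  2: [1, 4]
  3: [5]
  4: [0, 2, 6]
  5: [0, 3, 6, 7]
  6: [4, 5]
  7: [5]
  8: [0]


Visit 6, enqueue [4, 5]
Visit 4, enqueue [0, 2]
Visit 5, enqueue [3, 7]
Visit 0, enqueue [1, 8]
Visit 2, enqueue []
Visit 3, enqueue []
Visit 7, enqueue []
Visit 1, enqueue []
Visit 8, enqueue []

BFS order: [6, 4, 5, 0, 2, 3, 7, 1, 8]


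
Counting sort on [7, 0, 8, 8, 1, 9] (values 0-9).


Input: [7, 0, 8, 8, 1, 9]
Counts: [1, 1, 0, 0, 0, 0, 0, 1, 2, 1]

Sorted: [0, 1, 7, 8, 8, 9]


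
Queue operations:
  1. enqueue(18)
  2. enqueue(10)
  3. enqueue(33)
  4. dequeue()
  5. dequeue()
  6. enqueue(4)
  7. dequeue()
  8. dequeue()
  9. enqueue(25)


enqueue(18) -> [18]
enqueue(10) -> [18, 10]
enqueue(33) -> [18, 10, 33]
dequeue()->18, [10, 33]
dequeue()->10, [33]
enqueue(4) -> [33, 4]
dequeue()->33, [4]
dequeue()->4, []
enqueue(25) -> [25]

Final queue: [25]


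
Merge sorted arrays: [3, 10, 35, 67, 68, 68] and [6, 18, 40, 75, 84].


Take 3 from A
Take 6 from B
Take 10 from A
Take 18 from B
Take 35 from A
Take 40 from B
Take 67 from A
Take 68 from A
Take 68 from A

Merged: [3, 6, 10, 18, 35, 40, 67, 68, 68, 75, 84]


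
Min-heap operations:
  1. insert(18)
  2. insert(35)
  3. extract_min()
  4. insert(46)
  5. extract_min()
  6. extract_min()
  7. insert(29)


insert(18) -> [18]
insert(35) -> [18, 35]
extract_min()->18, [35]
insert(46) -> [35, 46]
extract_min()->35, [46]
extract_min()->46, []
insert(29) -> [29]

Final heap: [29]


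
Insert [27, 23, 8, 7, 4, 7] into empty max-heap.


Insert 27: [27]
Insert 23: [27, 23]
Insert 8: [27, 23, 8]
Insert 7: [27, 23, 8, 7]
Insert 4: [27, 23, 8, 7, 4]
Insert 7: [27, 23, 8, 7, 4, 7]

Final heap: [27, 23, 8, 7, 4, 7]


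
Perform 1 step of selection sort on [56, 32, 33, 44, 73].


Initial: [56, 32, 33, 44, 73]
Step 1: min=32 at 1
  Swap: [32, 56, 33, 44, 73]

After 1 step: [32, 56, 33, 44, 73]


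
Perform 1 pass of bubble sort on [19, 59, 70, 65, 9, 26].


Initial: [19, 59, 70, 65, 9, 26]
Pass 1: [19, 59, 65, 9, 26, 70] (3 swaps)

After 1 pass: [19, 59, 65, 9, 26, 70]


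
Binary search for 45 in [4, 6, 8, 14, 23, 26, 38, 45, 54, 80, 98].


Step 1: lo=0, hi=10, mid=5, val=26
Step 2: lo=6, hi=10, mid=8, val=54
Step 3: lo=6, hi=7, mid=6, val=38
Step 4: lo=7, hi=7, mid=7, val=45

Found at index 7


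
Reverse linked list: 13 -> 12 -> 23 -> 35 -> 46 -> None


Step 1: curr=13, set curr.next=prev(None) | reversed so far: 13
Step 2: curr=12, set curr.next=prev(13) | reversed so far: 12 -> 13
Step 3: curr=23, set curr.next=prev(12) | reversed so far: 23 -> 12 -> 13
Step 4: curr=35, set curr.next=prev(23) | reversed so far: 35 -> 23 -> 12 -> 13
Step 5: curr=46, set curr.next=prev(35) | reversed so far: 46 -> 35 -> 23 -> 12 -> 13

46 -> 35 -> 23 -> 12 -> 13 -> None


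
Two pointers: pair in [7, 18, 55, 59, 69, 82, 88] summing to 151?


lo=0(7)+hi=6(88)=95
lo=1(18)+hi=6(88)=106
lo=2(55)+hi=6(88)=143
lo=3(59)+hi=6(88)=147
lo=4(69)+hi=6(88)=157
lo=4(69)+hi=5(82)=151

Yes: 69+82=151


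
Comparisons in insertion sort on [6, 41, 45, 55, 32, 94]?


Algorithm: insertion sort
Input: [6, 41, 45, 55, 32, 94]
Sorted: [6, 32, 41, 45, 55, 94]

8


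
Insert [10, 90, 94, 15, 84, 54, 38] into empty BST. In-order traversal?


Insert 10: root
Insert 90: R from 10
Insert 94: R from 10 -> R from 90
Insert 15: R from 10 -> L from 90
Insert 84: R from 10 -> L from 90 -> R from 15
Insert 54: R from 10 -> L from 90 -> R from 15 -> L from 84
Insert 38: R from 10 -> L from 90 -> R from 15 -> L from 84 -> L from 54

In-order: [10, 15, 38, 54, 84, 90, 94]


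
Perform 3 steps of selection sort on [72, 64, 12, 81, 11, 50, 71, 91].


Initial: [72, 64, 12, 81, 11, 50, 71, 91]
Step 1: min=11 at 4
  Swap: [11, 64, 12, 81, 72, 50, 71, 91]
Step 2: min=12 at 2
  Swap: [11, 12, 64, 81, 72, 50, 71, 91]
Step 3: min=50 at 5
  Swap: [11, 12, 50, 81, 72, 64, 71, 91]

After 3 steps: [11, 12, 50, 81, 72, 64, 71, 91]


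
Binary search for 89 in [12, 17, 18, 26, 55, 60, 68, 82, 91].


Step 1: lo=0, hi=8, mid=4, val=55
Step 2: lo=5, hi=8, mid=6, val=68
Step 3: lo=7, hi=8, mid=7, val=82
Step 4: lo=8, hi=8, mid=8, val=91

Not found


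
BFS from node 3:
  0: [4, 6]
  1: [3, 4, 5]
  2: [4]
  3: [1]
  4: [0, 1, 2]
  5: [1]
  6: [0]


Visit 3, enqueue [1]
Visit 1, enqueue [4, 5]
Visit 4, enqueue [0, 2]
Visit 5, enqueue []
Visit 0, enqueue [6]
Visit 2, enqueue []
Visit 6, enqueue []

BFS order: [3, 1, 4, 5, 0, 2, 6]


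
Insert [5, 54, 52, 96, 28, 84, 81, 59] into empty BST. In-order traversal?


Insert 5: root
Insert 54: R from 5
Insert 52: R from 5 -> L from 54
Insert 96: R from 5 -> R from 54
Insert 28: R from 5 -> L from 54 -> L from 52
Insert 84: R from 5 -> R from 54 -> L from 96
Insert 81: R from 5 -> R from 54 -> L from 96 -> L from 84
Insert 59: R from 5 -> R from 54 -> L from 96 -> L from 84 -> L from 81

In-order: [5, 28, 52, 54, 59, 81, 84, 96]


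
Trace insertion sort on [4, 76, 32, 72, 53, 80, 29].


Initial: [4, 76, 32, 72, 53, 80, 29]
Insert 76: [4, 76, 32, 72, 53, 80, 29]
Insert 32: [4, 32, 76, 72, 53, 80, 29]
Insert 72: [4, 32, 72, 76, 53, 80, 29]
Insert 53: [4, 32, 53, 72, 76, 80, 29]
Insert 80: [4, 32, 53, 72, 76, 80, 29]
Insert 29: [4, 29, 32, 53, 72, 76, 80]

Sorted: [4, 29, 32, 53, 72, 76, 80]


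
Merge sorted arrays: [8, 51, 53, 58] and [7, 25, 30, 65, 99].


Take 7 from B
Take 8 from A
Take 25 from B
Take 30 from B
Take 51 from A
Take 53 from A
Take 58 from A

Merged: [7, 8, 25, 30, 51, 53, 58, 65, 99]


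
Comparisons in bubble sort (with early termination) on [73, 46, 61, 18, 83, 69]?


Algorithm: bubble sort (with early termination)
Input: [73, 46, 61, 18, 83, 69]
Sorted: [18, 46, 61, 69, 73, 83]

14


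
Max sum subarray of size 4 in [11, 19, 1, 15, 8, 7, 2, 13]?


[0:4]: 46
[1:5]: 43
[2:6]: 31
[3:7]: 32
[4:8]: 30

Max: 46 at [0:4]


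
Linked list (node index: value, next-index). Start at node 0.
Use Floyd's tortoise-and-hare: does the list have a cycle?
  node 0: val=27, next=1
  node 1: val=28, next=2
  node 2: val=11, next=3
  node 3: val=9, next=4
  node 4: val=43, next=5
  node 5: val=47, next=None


Floyd's tortoise (slow, +1) and hare (fast, +2):
  init: slow=0, fast=0
  step 1: slow=1, fast=2
  step 2: slow=2, fast=4
  step 3: fast 4->5->None, no cycle

Cycle: no


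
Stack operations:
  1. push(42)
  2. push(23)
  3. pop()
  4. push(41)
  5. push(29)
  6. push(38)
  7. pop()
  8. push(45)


push(42) -> [42]
push(23) -> [42, 23]
pop()->23, [42]
push(41) -> [42, 41]
push(29) -> [42, 41, 29]
push(38) -> [42, 41, 29, 38]
pop()->38, [42, 41, 29]
push(45) -> [42, 41, 29, 45]

Final stack: [42, 41, 29, 45]


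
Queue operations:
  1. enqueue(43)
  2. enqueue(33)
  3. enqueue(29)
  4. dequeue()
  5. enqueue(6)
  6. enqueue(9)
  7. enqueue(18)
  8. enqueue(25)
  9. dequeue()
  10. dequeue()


enqueue(43) -> [43]
enqueue(33) -> [43, 33]
enqueue(29) -> [43, 33, 29]
dequeue()->43, [33, 29]
enqueue(6) -> [33, 29, 6]
enqueue(9) -> [33, 29, 6, 9]
enqueue(18) -> [33, 29, 6, 9, 18]
enqueue(25) -> [33, 29, 6, 9, 18, 25]
dequeue()->33, [29, 6, 9, 18, 25]
dequeue()->29, [6, 9, 18, 25]

Final queue: [6, 9, 18, 25]


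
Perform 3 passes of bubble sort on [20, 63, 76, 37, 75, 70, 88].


Initial: [20, 63, 76, 37, 75, 70, 88]
Pass 1: [20, 63, 37, 75, 70, 76, 88] (3 swaps)
Pass 2: [20, 37, 63, 70, 75, 76, 88] (2 swaps)
Pass 3: [20, 37, 63, 70, 75, 76, 88] (0 swaps)

After 3 passes: [20, 37, 63, 70, 75, 76, 88]


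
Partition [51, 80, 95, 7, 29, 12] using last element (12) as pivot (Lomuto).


Pivot: 12
  7 <= 12: swap -> [7, 80, 95, 51, 29, 12]
Place pivot at 1: [7, 12, 95, 51, 29, 80]

Partitioned: [7, 12, 95, 51, 29, 80]


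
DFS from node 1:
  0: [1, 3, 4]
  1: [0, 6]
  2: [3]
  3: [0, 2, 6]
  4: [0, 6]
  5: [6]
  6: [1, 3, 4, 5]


Visit 1, push [6, 0]
Visit 0, push [4, 3]
Visit 3, push [6, 2]
Visit 2, push []
Visit 6, push [5, 4]
Visit 4, push []
Visit 5, push []

DFS order: [1, 0, 3, 2, 6, 4, 5]


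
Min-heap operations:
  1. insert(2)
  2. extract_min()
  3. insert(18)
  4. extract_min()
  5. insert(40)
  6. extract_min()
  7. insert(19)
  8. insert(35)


insert(2) -> [2]
extract_min()->2, []
insert(18) -> [18]
extract_min()->18, []
insert(40) -> [40]
extract_min()->40, []
insert(19) -> [19]
insert(35) -> [19, 35]

Final heap: [19, 35]


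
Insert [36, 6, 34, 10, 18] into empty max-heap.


Insert 36: [36]
Insert 6: [36, 6]
Insert 34: [36, 6, 34]
Insert 10: [36, 10, 34, 6]
Insert 18: [36, 18, 34, 6, 10]

Final heap: [36, 18, 34, 6, 10]


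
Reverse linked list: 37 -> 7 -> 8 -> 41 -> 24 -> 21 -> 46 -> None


Step 1: curr=37, set curr.next=prev(None) | reversed so far: 37
Step 2: curr=7, set curr.next=prev(37) | reversed so far: 7 -> 37
Step 3: curr=8, set curr.next=prev(7) | reversed so far: 8 -> 7 -> 37
Step 4: curr=41, set curr.next=prev(8) | reversed so far: 41 -> 8 -> 7 -> 37
Step 5: curr=24, set curr.next=prev(41) | reversed so far: 24 -> 41 -> 8 -> 7 -> 37
Step 6: curr=21, set curr.next=prev(24) | reversed so far: 21 -> 24 -> 41 -> 8 -> 7 -> 37
Step 7: curr=46, set curr.next=prev(21) | reversed so far: 46 -> 21 -> 24 -> 41 -> 8 -> 7 -> 37

46 -> 21 -> 24 -> 41 -> 8 -> 7 -> 37 -> None


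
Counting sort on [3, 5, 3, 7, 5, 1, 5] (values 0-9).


Input: [3, 5, 3, 7, 5, 1, 5]
Counts: [0, 1, 0, 2, 0, 3, 0, 1, 0, 0]

Sorted: [1, 3, 3, 5, 5, 5, 7]


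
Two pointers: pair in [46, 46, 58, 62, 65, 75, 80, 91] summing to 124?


lo=0(46)+hi=7(91)=137
lo=0(46)+hi=6(80)=126
lo=0(46)+hi=5(75)=121
lo=1(46)+hi=5(75)=121
lo=2(58)+hi=5(75)=133
lo=2(58)+hi=4(65)=123
lo=3(62)+hi=4(65)=127

No pair found


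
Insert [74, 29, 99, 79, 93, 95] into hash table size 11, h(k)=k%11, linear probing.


Insert 74: h=8 -> slot 8
Insert 29: h=7 -> slot 7
Insert 99: h=0 -> slot 0
Insert 79: h=2 -> slot 2
Insert 93: h=5 -> slot 5
Insert 95: h=7, 2 probes -> slot 9

Table: [99, None, 79, None, None, 93, None, 29, 74, 95, None]


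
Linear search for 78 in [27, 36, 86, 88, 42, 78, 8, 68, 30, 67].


i=0: 27!=78
i=1: 36!=78
i=2: 86!=78
i=3: 88!=78
i=4: 42!=78
i=5: 78==78 found!

Found at 5, 6 comps


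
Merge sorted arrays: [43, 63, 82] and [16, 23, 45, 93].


Take 16 from B
Take 23 from B
Take 43 from A
Take 45 from B
Take 63 from A
Take 82 from A

Merged: [16, 23, 43, 45, 63, 82, 93]


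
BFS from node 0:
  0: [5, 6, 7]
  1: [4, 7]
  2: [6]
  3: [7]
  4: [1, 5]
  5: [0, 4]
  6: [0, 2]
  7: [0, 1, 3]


Visit 0, enqueue [5, 6, 7]
Visit 5, enqueue [4]
Visit 6, enqueue [2]
Visit 7, enqueue [1, 3]
Visit 4, enqueue []
Visit 2, enqueue []
Visit 1, enqueue []
Visit 3, enqueue []

BFS order: [0, 5, 6, 7, 4, 2, 1, 3]


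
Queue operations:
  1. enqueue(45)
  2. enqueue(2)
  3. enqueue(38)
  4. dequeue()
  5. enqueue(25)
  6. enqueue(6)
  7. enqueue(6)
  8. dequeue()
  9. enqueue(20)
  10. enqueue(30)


enqueue(45) -> [45]
enqueue(2) -> [45, 2]
enqueue(38) -> [45, 2, 38]
dequeue()->45, [2, 38]
enqueue(25) -> [2, 38, 25]
enqueue(6) -> [2, 38, 25, 6]
enqueue(6) -> [2, 38, 25, 6, 6]
dequeue()->2, [38, 25, 6, 6]
enqueue(20) -> [38, 25, 6, 6, 20]
enqueue(30) -> [38, 25, 6, 6, 20, 30]

Final queue: [38, 25, 6, 6, 20, 30]


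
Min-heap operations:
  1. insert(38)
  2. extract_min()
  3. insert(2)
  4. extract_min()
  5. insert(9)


insert(38) -> [38]
extract_min()->38, []
insert(2) -> [2]
extract_min()->2, []
insert(9) -> [9]

Final heap: [9]


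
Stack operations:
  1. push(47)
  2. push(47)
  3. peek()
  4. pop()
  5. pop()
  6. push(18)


push(47) -> [47]
push(47) -> [47, 47]
peek()->47
pop()->47, [47]
pop()->47, []
push(18) -> [18]

Final stack: [18]


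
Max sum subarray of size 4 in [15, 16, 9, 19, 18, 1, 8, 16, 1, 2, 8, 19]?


[0:4]: 59
[1:5]: 62
[2:6]: 47
[3:7]: 46
[4:8]: 43
[5:9]: 26
[6:10]: 27
[7:11]: 27
[8:12]: 30

Max: 62 at [1:5]


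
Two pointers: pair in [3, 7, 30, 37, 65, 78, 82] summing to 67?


lo=0(3)+hi=6(82)=85
lo=0(3)+hi=5(78)=81
lo=0(3)+hi=4(65)=68
lo=0(3)+hi=3(37)=40
lo=1(7)+hi=3(37)=44
lo=2(30)+hi=3(37)=67

Yes: 30+37=67


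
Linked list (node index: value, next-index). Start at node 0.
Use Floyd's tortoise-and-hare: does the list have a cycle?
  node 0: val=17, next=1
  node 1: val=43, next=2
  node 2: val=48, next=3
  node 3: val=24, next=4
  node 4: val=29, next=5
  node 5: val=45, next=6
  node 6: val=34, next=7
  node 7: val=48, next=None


Floyd's tortoise (slow, +1) and hare (fast, +2):
  init: slow=0, fast=0
  step 1: slow=1, fast=2
  step 2: slow=2, fast=4
  step 3: slow=3, fast=6
  step 4: fast 6->7->None, no cycle

Cycle: no


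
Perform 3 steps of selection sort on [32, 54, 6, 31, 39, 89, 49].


Initial: [32, 54, 6, 31, 39, 89, 49]
Step 1: min=6 at 2
  Swap: [6, 54, 32, 31, 39, 89, 49]
Step 2: min=31 at 3
  Swap: [6, 31, 32, 54, 39, 89, 49]
Step 3: min=32 at 2
  Swap: [6, 31, 32, 54, 39, 89, 49]

After 3 steps: [6, 31, 32, 54, 39, 89, 49]


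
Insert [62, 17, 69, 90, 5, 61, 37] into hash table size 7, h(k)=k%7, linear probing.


Insert 62: h=6 -> slot 6
Insert 17: h=3 -> slot 3
Insert 69: h=6, 1 probes -> slot 0
Insert 90: h=6, 2 probes -> slot 1
Insert 5: h=5 -> slot 5
Insert 61: h=5, 4 probes -> slot 2
Insert 37: h=2, 2 probes -> slot 4

Table: [69, 90, 61, 17, 37, 5, 62]


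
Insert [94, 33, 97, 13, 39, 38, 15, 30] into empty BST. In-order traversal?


Insert 94: root
Insert 33: L from 94
Insert 97: R from 94
Insert 13: L from 94 -> L from 33
Insert 39: L from 94 -> R from 33
Insert 38: L from 94 -> R from 33 -> L from 39
Insert 15: L from 94 -> L from 33 -> R from 13
Insert 30: L from 94 -> L from 33 -> R from 13 -> R from 15

In-order: [13, 15, 30, 33, 38, 39, 94, 97]


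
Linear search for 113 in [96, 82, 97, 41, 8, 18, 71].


i=0: 96!=113
i=1: 82!=113
i=2: 97!=113
i=3: 41!=113
i=4: 8!=113
i=5: 18!=113
i=6: 71!=113

Not found, 7 comps


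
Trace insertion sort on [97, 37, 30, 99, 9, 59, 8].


Initial: [97, 37, 30, 99, 9, 59, 8]
Insert 37: [37, 97, 30, 99, 9, 59, 8]
Insert 30: [30, 37, 97, 99, 9, 59, 8]
Insert 99: [30, 37, 97, 99, 9, 59, 8]
Insert 9: [9, 30, 37, 97, 99, 59, 8]
Insert 59: [9, 30, 37, 59, 97, 99, 8]
Insert 8: [8, 9, 30, 37, 59, 97, 99]

Sorted: [8, 9, 30, 37, 59, 97, 99]


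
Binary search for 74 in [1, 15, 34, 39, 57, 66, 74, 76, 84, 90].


Step 1: lo=0, hi=9, mid=4, val=57
Step 2: lo=5, hi=9, mid=7, val=76
Step 3: lo=5, hi=6, mid=5, val=66
Step 4: lo=6, hi=6, mid=6, val=74

Found at index 6


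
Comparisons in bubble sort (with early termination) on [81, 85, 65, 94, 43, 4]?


Algorithm: bubble sort (with early termination)
Input: [81, 85, 65, 94, 43, 4]
Sorted: [4, 43, 65, 81, 85, 94]

15


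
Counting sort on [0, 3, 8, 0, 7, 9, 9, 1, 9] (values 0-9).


Input: [0, 3, 8, 0, 7, 9, 9, 1, 9]
Counts: [2, 1, 0, 1, 0, 0, 0, 1, 1, 3]

Sorted: [0, 0, 1, 3, 7, 8, 9, 9, 9]


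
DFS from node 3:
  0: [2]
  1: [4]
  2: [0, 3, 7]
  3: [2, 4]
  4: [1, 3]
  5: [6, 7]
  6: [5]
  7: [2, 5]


Visit 3, push [4, 2]
Visit 2, push [7, 0]
Visit 0, push []
Visit 7, push [5]
Visit 5, push [6]
Visit 6, push []
Visit 4, push [1]
Visit 1, push []

DFS order: [3, 2, 0, 7, 5, 6, 4, 1]


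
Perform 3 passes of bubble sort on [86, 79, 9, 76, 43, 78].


Initial: [86, 79, 9, 76, 43, 78]
Pass 1: [79, 9, 76, 43, 78, 86] (5 swaps)
Pass 2: [9, 76, 43, 78, 79, 86] (4 swaps)
Pass 3: [9, 43, 76, 78, 79, 86] (1 swaps)

After 3 passes: [9, 43, 76, 78, 79, 86]


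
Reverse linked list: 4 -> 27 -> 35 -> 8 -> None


Step 1: curr=4, set curr.next=prev(None) | reversed so far: 4
Step 2: curr=27, set curr.next=prev(4) | reversed so far: 27 -> 4
Step 3: curr=35, set curr.next=prev(27) | reversed so far: 35 -> 27 -> 4
Step 4: curr=8, set curr.next=prev(35) | reversed so far: 8 -> 35 -> 27 -> 4

8 -> 35 -> 27 -> 4 -> None


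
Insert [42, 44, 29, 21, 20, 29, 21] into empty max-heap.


Insert 42: [42]
Insert 44: [44, 42]
Insert 29: [44, 42, 29]
Insert 21: [44, 42, 29, 21]
Insert 20: [44, 42, 29, 21, 20]
Insert 29: [44, 42, 29, 21, 20, 29]
Insert 21: [44, 42, 29, 21, 20, 29, 21]

Final heap: [44, 42, 29, 21, 20, 29, 21]


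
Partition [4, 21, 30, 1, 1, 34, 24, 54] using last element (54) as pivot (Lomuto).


Pivot: 54
  4 <= 54: advance i (no swap)
  21 <= 54: advance i (no swap)
  30 <= 54: advance i (no swap)
  1 <= 54: advance i (no swap)
  1 <= 54: advance i (no swap)
  34 <= 54: advance i (no swap)
  24 <= 54: advance i (no swap)
Place pivot at 7: [4, 21, 30, 1, 1, 34, 24, 54]

Partitioned: [4, 21, 30, 1, 1, 34, 24, 54]


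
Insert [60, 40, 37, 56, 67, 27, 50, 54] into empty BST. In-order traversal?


Insert 60: root
Insert 40: L from 60
Insert 37: L from 60 -> L from 40
Insert 56: L from 60 -> R from 40
Insert 67: R from 60
Insert 27: L from 60 -> L from 40 -> L from 37
Insert 50: L from 60 -> R from 40 -> L from 56
Insert 54: L from 60 -> R from 40 -> L from 56 -> R from 50

In-order: [27, 37, 40, 50, 54, 56, 60, 67]


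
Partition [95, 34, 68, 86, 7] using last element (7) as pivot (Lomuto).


Pivot: 7
Place pivot at 0: [7, 34, 68, 86, 95]

Partitioned: [7, 34, 68, 86, 95]


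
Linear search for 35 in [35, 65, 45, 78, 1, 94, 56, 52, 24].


i=0: 35==35 found!

Found at 0, 1 comps


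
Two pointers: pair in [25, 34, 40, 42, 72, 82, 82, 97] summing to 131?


lo=0(25)+hi=7(97)=122
lo=1(34)+hi=7(97)=131

Yes: 34+97=131


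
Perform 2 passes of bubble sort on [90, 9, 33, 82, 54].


Initial: [90, 9, 33, 82, 54]
Pass 1: [9, 33, 82, 54, 90] (4 swaps)
Pass 2: [9, 33, 54, 82, 90] (1 swaps)

After 2 passes: [9, 33, 54, 82, 90]


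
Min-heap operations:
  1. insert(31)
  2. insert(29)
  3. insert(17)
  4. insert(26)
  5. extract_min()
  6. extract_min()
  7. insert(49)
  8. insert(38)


insert(31) -> [31]
insert(29) -> [29, 31]
insert(17) -> [17, 31, 29]
insert(26) -> [17, 26, 29, 31]
extract_min()->17, [26, 31, 29]
extract_min()->26, [29, 31]
insert(49) -> [29, 31, 49]
insert(38) -> [29, 31, 49, 38]

Final heap: [29, 31, 49, 38]


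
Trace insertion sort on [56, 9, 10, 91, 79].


Initial: [56, 9, 10, 91, 79]
Insert 9: [9, 56, 10, 91, 79]
Insert 10: [9, 10, 56, 91, 79]
Insert 91: [9, 10, 56, 91, 79]
Insert 79: [9, 10, 56, 79, 91]

Sorted: [9, 10, 56, 79, 91]


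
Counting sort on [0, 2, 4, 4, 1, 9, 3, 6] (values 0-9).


Input: [0, 2, 4, 4, 1, 9, 3, 6]
Counts: [1, 1, 1, 1, 2, 0, 1, 0, 0, 1]

Sorted: [0, 1, 2, 3, 4, 4, 6, 9]


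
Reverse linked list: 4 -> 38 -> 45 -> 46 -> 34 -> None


Step 1: curr=4, set curr.next=prev(None) | reversed so far: 4
Step 2: curr=38, set curr.next=prev(4) | reversed so far: 38 -> 4
Step 3: curr=45, set curr.next=prev(38) | reversed so far: 45 -> 38 -> 4
Step 4: curr=46, set curr.next=prev(45) | reversed so far: 46 -> 45 -> 38 -> 4
Step 5: curr=34, set curr.next=prev(46) | reversed so far: 34 -> 46 -> 45 -> 38 -> 4

34 -> 46 -> 45 -> 38 -> 4 -> None


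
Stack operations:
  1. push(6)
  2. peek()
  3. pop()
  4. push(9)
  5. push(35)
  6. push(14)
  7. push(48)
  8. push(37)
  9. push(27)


push(6) -> [6]
peek()->6
pop()->6, []
push(9) -> [9]
push(35) -> [9, 35]
push(14) -> [9, 35, 14]
push(48) -> [9, 35, 14, 48]
push(37) -> [9, 35, 14, 48, 37]
push(27) -> [9, 35, 14, 48, 37, 27]

Final stack: [9, 35, 14, 48, 37, 27]


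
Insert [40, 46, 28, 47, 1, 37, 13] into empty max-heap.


Insert 40: [40]
Insert 46: [46, 40]
Insert 28: [46, 40, 28]
Insert 47: [47, 46, 28, 40]
Insert 1: [47, 46, 28, 40, 1]
Insert 37: [47, 46, 37, 40, 1, 28]
Insert 13: [47, 46, 37, 40, 1, 28, 13]

Final heap: [47, 46, 37, 40, 1, 28, 13]
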